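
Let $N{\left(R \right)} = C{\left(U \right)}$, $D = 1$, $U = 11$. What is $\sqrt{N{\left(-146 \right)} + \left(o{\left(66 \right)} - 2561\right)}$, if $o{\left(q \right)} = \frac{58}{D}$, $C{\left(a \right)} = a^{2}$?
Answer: $i \sqrt{2382} \approx 48.806 i$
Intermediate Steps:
$N{\left(R \right)} = 121$ ($N{\left(R \right)} = 11^{2} = 121$)
$o{\left(q \right)} = 58$ ($o{\left(q \right)} = \frac{58}{1} = 58 \cdot 1 = 58$)
$\sqrt{N{\left(-146 \right)} + \left(o{\left(66 \right)} - 2561\right)} = \sqrt{121 + \left(58 - 2561\right)} = \sqrt{121 - 2503} = \sqrt{-2382} = i \sqrt{2382}$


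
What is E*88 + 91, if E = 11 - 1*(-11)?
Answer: 2027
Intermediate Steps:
E = 22 (E = 11 + 11 = 22)
E*88 + 91 = 22*88 + 91 = 1936 + 91 = 2027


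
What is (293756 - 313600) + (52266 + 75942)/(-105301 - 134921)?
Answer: -794515596/40037 ≈ -19845.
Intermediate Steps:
(293756 - 313600) + (52266 + 75942)/(-105301 - 134921) = -19844 + 128208/(-240222) = -19844 + 128208*(-1/240222) = -19844 - 21368/40037 = -794515596/40037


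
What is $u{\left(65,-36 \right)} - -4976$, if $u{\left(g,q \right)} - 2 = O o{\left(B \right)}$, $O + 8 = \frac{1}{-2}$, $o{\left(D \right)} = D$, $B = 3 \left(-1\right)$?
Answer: $\frac{10007}{2} \approx 5003.5$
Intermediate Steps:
$B = -3$
$O = - \frac{17}{2}$ ($O = -8 + \frac{1}{-2} = -8 - \frac{1}{2} = - \frac{17}{2} \approx -8.5$)
$u{\left(g,q \right)} = \frac{55}{2}$ ($u{\left(g,q \right)} = 2 - - \frac{51}{2} = 2 + \frac{51}{2} = \frac{55}{2}$)
$u{\left(65,-36 \right)} - -4976 = \frac{55}{2} - -4976 = \frac{55}{2} + 4976 = \frac{10007}{2}$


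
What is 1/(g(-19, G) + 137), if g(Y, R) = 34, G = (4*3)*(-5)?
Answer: 1/171 ≈ 0.0058480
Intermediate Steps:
G = -60 (G = 12*(-5) = -60)
1/(g(-19, G) + 137) = 1/(34 + 137) = 1/171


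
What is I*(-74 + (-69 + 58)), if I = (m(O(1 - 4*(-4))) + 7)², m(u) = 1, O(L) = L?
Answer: -5440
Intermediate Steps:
I = 64 (I = (1 + 7)² = 8² = 64)
I*(-74 + (-69 + 58)) = 64*(-74 + (-69 + 58)) = 64*(-74 - 11) = 64*(-85) = -5440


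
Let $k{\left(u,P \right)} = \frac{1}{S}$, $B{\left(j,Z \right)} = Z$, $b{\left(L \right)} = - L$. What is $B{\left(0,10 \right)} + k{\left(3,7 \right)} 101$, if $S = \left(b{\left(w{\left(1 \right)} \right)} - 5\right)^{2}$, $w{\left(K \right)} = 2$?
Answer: $\frac{591}{49} \approx 12.061$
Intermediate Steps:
$S = 49$ ($S = \left(\left(-1\right) 2 - 5\right)^{2} = \left(-2 - 5\right)^{2} = \left(-7\right)^{2} = 49$)
$k{\left(u,P \right)} = \frac{1}{49}$
$B{\left(0,10 \right)} + k{\left(3,7 \right)} 101 = 10 + \frac{1}{49} \cdot 101 = 10 + \frac{101}{49} = \frac{591}{49}$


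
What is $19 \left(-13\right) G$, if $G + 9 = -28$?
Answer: $9139$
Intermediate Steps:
$G = -37$ ($G = -9 - 28 = -37$)
$19 \left(-13\right) G = 19 \left(-13\right) \left(-37\right) = \left(-247\right) \left(-37\right) = 9139$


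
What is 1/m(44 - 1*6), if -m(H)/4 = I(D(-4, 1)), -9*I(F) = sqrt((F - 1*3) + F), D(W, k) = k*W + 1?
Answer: -3*I/4 ≈ -0.75*I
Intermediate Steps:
D(W, k) = 1 + W*k (D(W, k) = W*k + 1 = 1 + W*k)
I(F) = -sqrt(-3 + 2*F)/9 (I(F) = -sqrt((F - 1*3) + F)/9 = -sqrt((F - 3) + F)/9 = -sqrt((-3 + F) + F)/9 = -sqrt(-3 + 2*F)/9)
m(H) = 4*I/3 (m(H) = -(-4)*sqrt(-3 + 2*(1 - 4*1))/9 = -(-4)*sqrt(-3 + 2*(1 - 4))/9 = -(-4)*sqrt(-3 + 2*(-3))/9 = -(-4)*sqrt(-3 - 6)/9 = -(-4)*sqrt(-9)/9 = -(-4)*3*I/9 = -(-4)*I/3 = 4*I/3)
1/m(44 - 1*6) = 1/(4*I/3) = -3*I/4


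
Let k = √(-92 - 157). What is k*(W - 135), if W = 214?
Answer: 79*I*√249 ≈ 1246.6*I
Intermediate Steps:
k = I*√249 (k = √(-249) = I*√249 ≈ 15.78*I)
k*(W - 135) = (I*√249)*(214 - 135) = (I*√249)*79 = 79*I*√249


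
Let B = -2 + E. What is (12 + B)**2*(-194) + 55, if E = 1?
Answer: -23419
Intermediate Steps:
B = -1 (B = -2 + 1 = -1)
(12 + B)**2*(-194) + 55 = (12 - 1)**2*(-194) + 55 = 11**2*(-194) + 55 = 121*(-194) + 55 = -23474 + 55 = -23419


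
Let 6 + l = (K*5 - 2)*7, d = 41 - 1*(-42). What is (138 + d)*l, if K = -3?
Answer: -27625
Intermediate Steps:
d = 83 (d = 41 + 42 = 83)
l = -125 (l = -6 + (-3*5 - 2)*7 = -6 + (-15 - 2)*7 = -6 - 17*7 = -6 - 119 = -125)
(138 + d)*l = (138 + 83)*(-125) = 221*(-125) = -27625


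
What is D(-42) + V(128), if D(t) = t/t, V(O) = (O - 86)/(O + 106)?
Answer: 46/39 ≈ 1.1795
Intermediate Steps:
V(O) = (-86 + O)/(106 + O)
D(t) = 1
D(-42) + V(128) = 1 + (-86 + 128)/(106 + 128) = 1 + 42/234 = 1 + (1/234)*42 = 1 + 7/39 = 46/39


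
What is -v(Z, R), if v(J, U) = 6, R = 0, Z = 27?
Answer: -6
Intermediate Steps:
-v(Z, R) = -1*6 = -6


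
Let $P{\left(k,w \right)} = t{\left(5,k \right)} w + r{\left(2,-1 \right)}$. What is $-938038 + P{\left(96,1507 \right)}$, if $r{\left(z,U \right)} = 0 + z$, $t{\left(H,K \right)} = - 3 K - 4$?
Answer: $-1378080$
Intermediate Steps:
$t{\left(H,K \right)} = -4 - 3 K$
$r{\left(z,U \right)} = z$
$P{\left(k,w \right)} = 2 + w \left(-4 - 3 k\right)$ ($P{\left(k,w \right)} = \left(-4 - 3 k\right) w + 2 = w \left(-4 - 3 k\right) + 2 = 2 + w \left(-4 - 3 k\right)$)
$-938038 + P{\left(96,1507 \right)} = -938038 + \left(2 - 1507 \left(4 + 3 \cdot 96\right)\right) = -938038 + \left(2 - 1507 \left(4 + 288\right)\right) = -938038 + \left(2 - 1507 \cdot 292\right) = -938038 + \left(2 - 440044\right) = -938038 - 440042 = -1378080$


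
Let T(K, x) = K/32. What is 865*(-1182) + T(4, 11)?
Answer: -8179439/8 ≈ -1.0224e+6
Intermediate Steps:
T(K, x) = K/32 (T(K, x) = K*(1/32) = K/32)
865*(-1182) + T(4, 11) = 865*(-1182) + (1/32)*4 = -1022430 + 1/8 = -8179439/8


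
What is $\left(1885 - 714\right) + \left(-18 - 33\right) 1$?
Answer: $1120$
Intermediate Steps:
$\left(1885 - 714\right) + \left(-18 - 33\right) 1 = \left(1885 - 714\right) - 51 = 1171 - 51 = 1120$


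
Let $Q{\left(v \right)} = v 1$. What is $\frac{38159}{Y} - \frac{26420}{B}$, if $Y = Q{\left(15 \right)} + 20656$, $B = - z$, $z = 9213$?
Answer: $\frac{897686687}{190441923} \approx 4.7137$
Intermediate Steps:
$Q{\left(v \right)} = v$
$B = -9213$ ($B = \left(-1\right) 9213 = -9213$)
$Y = 20671$ ($Y = 15 + 20656 = 20671$)
$\frac{38159}{Y} - \frac{26420}{B} = \frac{38159}{20671} - \frac{26420}{-9213} = 38159 \cdot \frac{1}{20671} - - \frac{26420}{9213} = \frac{38159}{20671} + \frac{26420}{9213} = \frac{897686687}{190441923}$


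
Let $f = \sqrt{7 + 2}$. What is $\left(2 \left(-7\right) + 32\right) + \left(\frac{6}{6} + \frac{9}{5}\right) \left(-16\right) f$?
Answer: $- \frac{582}{5} \approx -116.4$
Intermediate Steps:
$f = 3$ ($f = \sqrt{9} = 3$)
$\left(2 \left(-7\right) + 32\right) + \left(\frac{6}{6} + \frac{9}{5}\right) \left(-16\right) f = \left(2 \left(-7\right) + 32\right) + \left(\frac{6}{6} + \frac{9}{5}\right) \left(-16\right) 3 = \left(-14 + 32\right) + \left(6 \cdot \frac{1}{6} + 9 \cdot \frac{1}{5}\right) \left(-16\right) 3 = 18 + \left(1 + \frac{9}{5}\right) \left(-16\right) 3 = 18 + \frac{14}{5} \left(-16\right) 3 = 18 - \frac{672}{5} = - \frac{582}{5}$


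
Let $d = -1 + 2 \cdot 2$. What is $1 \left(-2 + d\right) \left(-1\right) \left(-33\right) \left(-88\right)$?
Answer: $-2904$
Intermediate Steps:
$d = 3$ ($d = -1 + 4 = 3$)
$1 \left(-2 + d\right) \left(-1\right) \left(-33\right) \left(-88\right) = 1 \left(-2 + 3\right) \left(-1\right) \left(-33\right) \left(-88\right) = 1 \cdot 1 \left(-1\right) \left(-33\right) \left(-88\right) = 1 \left(-1\right) \left(-33\right) \left(-88\right) = \left(-1\right) \left(-33\right) \left(-88\right) = 33 \left(-88\right) = -2904$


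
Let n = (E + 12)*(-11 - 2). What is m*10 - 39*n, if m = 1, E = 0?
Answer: 6094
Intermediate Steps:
n = -156 (n = (0 + 12)*(-11 - 2) = 12*(-13) = -156)
m*10 - 39*n = 1*10 - 39*(-156) = 10 + 6084 = 6094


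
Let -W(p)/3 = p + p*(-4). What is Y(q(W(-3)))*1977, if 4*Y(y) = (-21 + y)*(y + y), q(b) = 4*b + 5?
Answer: 12625122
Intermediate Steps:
W(p) = 9*p (W(p) = -3*(p + p*(-4)) = -3*(p - 4*p) = -(-9)*p = 9*p)
q(b) = 5 + 4*b
Y(y) = y*(-21 + y)/2 (Y(y) = ((-21 + y)*(y + y))/4 = ((-21 + y)*(2*y))/4 = (2*y*(-21 + y))/4 = y*(-21 + y)/2)
Y(q(W(-3)))*1977 = ((5 + 4*(9*(-3)))*(-21 + (5 + 4*(9*(-3))))/2)*1977 = ((5 + 4*(-27))*(-21 + (5 + 4*(-27)))/2)*1977 = ((5 - 108)*(-21 + (5 - 108))/2)*1977 = ((½)*(-103)*(-21 - 103))*1977 = ((½)*(-103)*(-124))*1977 = 6386*1977 = 12625122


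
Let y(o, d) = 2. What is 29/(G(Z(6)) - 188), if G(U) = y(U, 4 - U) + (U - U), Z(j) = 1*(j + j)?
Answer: -29/186 ≈ -0.15591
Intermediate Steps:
Z(j) = 2*j (Z(j) = 1*(2*j) = 2*j)
G(U) = 2 (G(U) = 2 + (U - U) = 2 + 0 = 2)
29/(G(Z(6)) - 188) = 29/(2 - 188) = 29/(-186) = 29*(-1/186) = -29/186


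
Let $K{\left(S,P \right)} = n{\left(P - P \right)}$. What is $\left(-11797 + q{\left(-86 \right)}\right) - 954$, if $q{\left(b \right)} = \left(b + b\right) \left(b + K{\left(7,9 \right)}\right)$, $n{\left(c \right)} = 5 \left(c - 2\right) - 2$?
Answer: $4105$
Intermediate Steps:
$n{\left(c \right)} = -12 + 5 c$ ($n{\left(c \right)} = 5 \left(-2 + c\right) - 2 = \left(-10 + 5 c\right) - 2 = -12 + 5 c$)
$K{\left(S,P \right)} = -12$ ($K{\left(S,P \right)} = -12 + 5 \left(P - P\right) = -12 + 5 \cdot 0 = -12 + 0 = -12$)
$q{\left(b \right)} = 2 b \left(-12 + b\right)$ ($q{\left(b \right)} = \left(b + b\right) \left(b - 12\right) = 2 b \left(-12 + b\right)$)
$\left(-11797 + q{\left(-86 \right)}\right) - 954 = \left(-11797 + 2 \left(-86\right) \left(-12 - 86\right)\right) - 954 = \left(-11797 + 2 \left(-86\right) \left(-98\right)\right) - 954 = \left(-11797 + 16856\right) - 954 = 5059 - 954 = 4105$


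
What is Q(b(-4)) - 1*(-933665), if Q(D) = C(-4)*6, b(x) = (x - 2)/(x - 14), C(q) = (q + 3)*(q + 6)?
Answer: 933653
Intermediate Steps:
C(q) = (3 + q)*(6 + q)
b(x) = (-2 + x)/(-14 + x)
Q(D) = -12 (Q(D) = (18 + (-4)² + 9*(-4))*6 = (18 + 16 - 36)*6 = -2*6 = -12)
Q(b(-4)) - 1*(-933665) = -12 - 1*(-933665) = -12 + 933665 = 933653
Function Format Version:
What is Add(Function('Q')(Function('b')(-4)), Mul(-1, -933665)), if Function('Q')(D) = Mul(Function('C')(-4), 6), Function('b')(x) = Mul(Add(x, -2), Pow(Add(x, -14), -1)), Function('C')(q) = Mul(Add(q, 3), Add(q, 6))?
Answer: 933653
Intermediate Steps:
Function('C')(q) = Mul(Add(3, q), Add(6, q))
Function('b')(x) = Mul(Pow(Add(-14, x), -1), Add(-2, x)) (Function('b')(x) = Mul(Add(-2, x), Pow(Add(-14, x), -1)) = Mul(Pow(Add(-14, x), -1), Add(-2, x)))
Function('Q')(D) = -12 (Function('Q')(D) = Mul(Add(18, Pow(-4, 2), Mul(9, -4)), 6) = Mul(Add(18, 16, -36), 6) = Mul(-2, 6) = -12)
Add(Function('Q')(Function('b')(-4)), Mul(-1, -933665)) = Add(-12, Mul(-1, -933665)) = Add(-12, 933665) = 933653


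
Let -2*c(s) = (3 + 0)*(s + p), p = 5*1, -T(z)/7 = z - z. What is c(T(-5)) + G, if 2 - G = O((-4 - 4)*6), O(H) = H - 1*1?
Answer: 87/2 ≈ 43.500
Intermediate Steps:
T(z) = 0 (T(z) = -7*(z - z) = -7*0 = 0)
p = 5
c(s) = -15/2 - 3*s/2 (c(s) = -(3 + 0)*(s + 5)/2 = -3*(5 + s)/2 = -(15 + 3*s)/2 = -15/2 - 3*s/2)
O(H) = -1 + H (O(H) = H - 1 = -1 + H)
G = 51 (G = 2 - (-1 + (-4 - 4)*6) = 2 - (-1 - 8*6) = 2 - (-1 - 48) = 2 - 1*(-49) = 2 + 49 = 51)
c(T(-5)) + G = (-15/2 - 3/2*0) + 51 = (-15/2 + 0) + 51 = -15/2 + 51 = 87/2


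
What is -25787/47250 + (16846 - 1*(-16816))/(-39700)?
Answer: -13071367/9379125 ≈ -1.3937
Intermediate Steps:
-25787/47250 + (16846 - 1*(-16816))/(-39700) = -25787*1/47250 + (16846 + 16816)*(-1/39700) = -25787/47250 + 33662*(-1/39700) = -25787/47250 - 16831/19850 = -13071367/9379125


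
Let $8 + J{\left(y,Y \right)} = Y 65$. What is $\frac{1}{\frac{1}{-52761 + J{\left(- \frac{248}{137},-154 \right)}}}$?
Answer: $-62779$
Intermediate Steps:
$J{\left(y,Y \right)} = -8 + 65 Y$ ($J{\left(y,Y \right)} = -8 + Y 65 = -8 + 65 Y$)
$\frac{1}{\frac{1}{-52761 + J{\left(- \frac{248}{137},-154 \right)}}} = \frac{1}{\frac{1}{-52761 + \left(-8 + 65 \left(-154\right)\right)}} = \frac{1}{\frac{1}{-52761 - 10018}} = \frac{1}{\frac{1}{-62779}} = \frac{1}{- \frac{1}{62779}} = -62779$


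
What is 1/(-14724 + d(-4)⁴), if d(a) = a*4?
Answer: 1/50812 ≈ 1.9680e-5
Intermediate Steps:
d(a) = 4*a
1/(-14724 + d(-4)⁴) = 1/(-14724 + (4*(-4))⁴) = 1/(-14724 + (-16)⁴) = 1/(-14724 + 65536) = 1/50812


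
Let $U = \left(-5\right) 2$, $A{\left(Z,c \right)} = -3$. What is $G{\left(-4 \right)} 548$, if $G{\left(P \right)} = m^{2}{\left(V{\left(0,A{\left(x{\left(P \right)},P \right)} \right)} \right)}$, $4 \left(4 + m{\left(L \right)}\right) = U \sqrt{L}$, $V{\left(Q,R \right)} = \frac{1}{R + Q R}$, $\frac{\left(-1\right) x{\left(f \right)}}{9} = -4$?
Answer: $\frac{22879}{3} + \frac{10960 i \sqrt{3}}{3} \approx 7626.3 + 6327.8 i$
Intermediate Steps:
$x{\left(f \right)} = 36$ ($x{\left(f \right)} = \left(-9\right) \left(-4\right) = 36$)
$U = -10$
$m{\left(L \right)} = -4 - \frac{5 \sqrt{L}}{2}$ ($m{\left(L \right)} = -4 + \frac{\left(-10\right) \sqrt{L}}{4} = -4 - \frac{5 \sqrt{L}}{2}$)
$G{\left(P \right)} = \left(-4 - \frac{5 i \sqrt{3}}{6}\right)^{2}$ ($G{\left(P \right)} = \left(-4 - \frac{5 \sqrt{\frac{1}{\left(-3\right) \left(1 + 0\right)}}}{2}\right)^{2} = \left(-4 - \frac{5 \sqrt{- \frac{1}{3 \cdot 1}}}{2}\right)^{2} = \left(-4 - \frac{5 \sqrt{\left(- \frac{1}{3}\right) 1}}{2}\right)^{2} = \left(-4 - \frac{5 \sqrt{- \frac{1}{3}}}{2}\right)^{2} = \left(-4 - \frac{5 \frac{i \sqrt{3}}{3}}{2}\right)^{2} = \left(-4 - \frac{5 i \sqrt{3}}{6}\right)^{2}$)
$G{\left(-4 \right)} 548 = \left(\frac{167}{12} + \frac{20 i \sqrt{3}}{3}\right) 548 = \frac{22879}{3} + \frac{10960 i \sqrt{3}}{3}$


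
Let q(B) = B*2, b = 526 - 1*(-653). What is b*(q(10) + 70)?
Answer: 106110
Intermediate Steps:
b = 1179 (b = 526 + 653 = 1179)
q(B) = 2*B
b*(q(10) + 70) = 1179*(2*10 + 70) = 1179*(20 + 70) = 1179*90 = 106110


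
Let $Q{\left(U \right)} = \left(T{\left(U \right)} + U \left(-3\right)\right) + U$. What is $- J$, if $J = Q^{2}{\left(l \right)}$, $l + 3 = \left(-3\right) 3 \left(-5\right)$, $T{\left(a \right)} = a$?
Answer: $-1764$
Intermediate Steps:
$l = 42$ ($l = -3 + \left(-3\right) 3 \left(-5\right) = -3 - -45 = -3 + 45 = 42$)
$Q{\left(U \right)} = - U$ ($Q{\left(U \right)} = \left(U + U \left(-3\right)\right) + U = \left(U - 3 U\right) + U = - 2 U + U = - U$)
$J = 1764$ ($J = \left(\left(-1\right) 42\right)^{2} = \left(-42\right)^{2} = 1764$)
$- J = \left(-1\right) 1764 = -1764$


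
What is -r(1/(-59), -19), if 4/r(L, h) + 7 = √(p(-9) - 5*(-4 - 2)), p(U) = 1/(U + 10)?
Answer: 14/9 + 2*√31/9 ≈ 2.7928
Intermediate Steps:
p(U) = 1/(10 + U)
r(L, h) = 4/(-7 + √31) (r(L, h) = 4/(-7 + √(1/(10 - 9) - 5*(-4 - 2))) = 4/(-7 + √(1/1 - 5*(-6))) = 4/(-7 + √(1 + 30)) = 4/(-7 + √31))
-r(1/(-59), -19) = -(-14/9 - 2*√31/9) = 14/9 + 2*√31/9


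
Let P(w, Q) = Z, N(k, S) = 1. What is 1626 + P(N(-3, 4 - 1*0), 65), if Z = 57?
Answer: 1683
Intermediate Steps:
P(w, Q) = 57
1626 + P(N(-3, 4 - 1*0), 65) = 1626 + 57 = 1683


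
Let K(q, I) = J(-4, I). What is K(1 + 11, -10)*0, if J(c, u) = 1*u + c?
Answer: 0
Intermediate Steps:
J(c, u) = c + u (J(c, u) = u + c = c + u)
K(q, I) = -4 + I
K(1 + 11, -10)*0 = (-4 - 10)*0 = -14*0 = 0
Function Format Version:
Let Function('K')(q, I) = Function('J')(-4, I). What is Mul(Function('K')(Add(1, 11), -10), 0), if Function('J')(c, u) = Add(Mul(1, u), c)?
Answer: 0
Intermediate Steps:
Function('J')(c, u) = Add(c, u) (Function('J')(c, u) = Add(u, c) = Add(c, u))
Function('K')(q, I) = Add(-4, I)
Mul(Function('K')(Add(1, 11), -10), 0) = Mul(Add(-4, -10), 0) = Mul(-14, 0) = 0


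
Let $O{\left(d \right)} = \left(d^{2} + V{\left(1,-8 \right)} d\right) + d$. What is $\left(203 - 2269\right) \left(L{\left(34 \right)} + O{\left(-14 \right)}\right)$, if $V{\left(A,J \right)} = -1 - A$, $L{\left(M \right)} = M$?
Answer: $-504104$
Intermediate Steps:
$O{\left(d \right)} = d^{2} - d$ ($O{\left(d \right)} = \left(d^{2} + \left(-1 - 1\right) d\right) + d = \left(d^{2} - 2 d\right) + d = d^{2} - d$)
$\left(203 - 2269\right) \left(L{\left(34 \right)} + O{\left(-14 \right)}\right) = \left(203 - 2269\right) \left(34 - 14 \left(-1 - 14\right)\right) = - 2066 \left(34 - -210\right) = - 2066 \left(34 + 210\right) = \left(-2066\right) 244 = -504104$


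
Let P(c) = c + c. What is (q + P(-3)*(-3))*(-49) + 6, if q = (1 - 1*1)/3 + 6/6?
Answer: -925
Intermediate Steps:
P(c) = 2*c
q = 1 (q = (1 - 1)*(⅓) + 6*(⅙) = 0*(⅓) + 1 = 0 + 1 = 1)
(q + P(-3)*(-3))*(-49) + 6 = (1 + (2*(-3))*(-3))*(-49) + 6 = (1 - 6*(-3))*(-49) + 6 = (1 + 18)*(-49) + 6 = 19*(-49) + 6 = -931 + 6 = -925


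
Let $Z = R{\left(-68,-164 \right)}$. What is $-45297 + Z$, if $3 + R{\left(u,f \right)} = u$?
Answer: $-45368$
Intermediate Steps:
$R{\left(u,f \right)} = -3 + u$
$Z = -71$ ($Z = -3 - 68 = -71$)
$-45297 + Z = -45297 - 71 = -45368$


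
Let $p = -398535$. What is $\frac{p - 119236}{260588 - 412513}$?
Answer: $\frac{517771}{151925} \approx 3.4081$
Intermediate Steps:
$\frac{p - 119236}{260588 - 412513} = \frac{-398535 - 119236}{260588 - 412513} = - \frac{517771}{-151925} = \left(-517771\right) \left(- \frac{1}{151925}\right) = \frac{517771}{151925}$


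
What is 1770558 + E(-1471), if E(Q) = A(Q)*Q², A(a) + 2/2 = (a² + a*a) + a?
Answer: 9361232343168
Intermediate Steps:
A(a) = -1 + a + 2*a² (A(a) = -1 + ((a² + a*a) + a) = -1 + ((a² + a²) + a) = -1 + (2*a² + a) = -1 + (a + 2*a²) = -1 + a + 2*a²)
E(Q) = Q²*(-1 + Q + 2*Q²) (E(Q) = (-1 + Q + 2*Q²)*Q² = Q²*(-1 + Q + 2*Q²))
1770558 + E(-1471) = 1770558 + (-1471)²*(-1 - 1471 + 2*(-1471)²) = 1770558 + 2163841*(-1 - 1471 + 2*2163841) = 1770558 + 2163841*(-1 - 1471 + 4327682) = 1770558 + 2163841*4326210 = 1770558 + 9361230572610 = 9361232343168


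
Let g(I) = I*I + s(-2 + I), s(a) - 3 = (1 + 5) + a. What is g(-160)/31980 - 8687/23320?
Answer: 15780689/37288680 ≈ 0.42320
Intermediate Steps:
s(a) = 9 + a (s(a) = 3 + ((1 + 5) + a) = 3 + (6 + a) = 9 + a)
g(I) = 7 + I + I**2 (g(I) = I*I + (9 + (-2 + I)) = I**2 + (7 + I) = 7 + I + I**2)
g(-160)/31980 - 8687/23320 = (7 - 160 + (-160)**2)/31980 - 8687/23320 = (7 - 160 + 25600)*(1/31980) - 8687*1/23320 = 25447*(1/31980) - 8687/23320 = 25447/31980 - 8687/23320 = 15780689/37288680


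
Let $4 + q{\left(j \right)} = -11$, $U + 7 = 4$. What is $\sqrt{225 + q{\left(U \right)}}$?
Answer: $\sqrt{210} \approx 14.491$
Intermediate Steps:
$U = -3$ ($U = -7 + 4 = -3$)
$q{\left(j \right)} = -15$ ($q{\left(j \right)} = -4 - 11 = -15$)
$\sqrt{225 + q{\left(U \right)}} = \sqrt{225 - 15} = \sqrt{210}$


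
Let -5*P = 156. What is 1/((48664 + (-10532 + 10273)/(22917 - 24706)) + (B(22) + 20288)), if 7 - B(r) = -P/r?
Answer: 98395/6785095508 ≈ 1.4502e-5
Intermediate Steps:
P = -156/5 (P = -⅕*156 = -156/5 ≈ -31.200)
B(r) = 7 - 156/(5*r) (B(r) = 7 - (-1)*(-156/(5*r)) = 7 - 156/(5*r))
1/((48664 + (-10532 + 10273)/(22917 - 24706)) + (B(22) + 20288)) = 1/((48664 + (-10532 + 10273)/(22917 - 24706)) + ((7 - 156/5/22) + 20288)) = 1/((48664 - 259/(-1789)) + ((7 - 156/5*1/22) + 20288)) = 1/((48664 - 259*(-1/1789)) + ((7 - 78/55) + 20288)) = 1/((48664 + 259/1789) + (307/55 + 20288)) = 1/(87060155/1789 + 1116147/55) = 1/(6785095508/98395) = 98395/6785095508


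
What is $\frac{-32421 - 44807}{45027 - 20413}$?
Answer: $- \frac{38614}{12307} \approx -3.1376$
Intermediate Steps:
$\frac{-32421 - 44807}{45027 - 20413} = - \frac{77228}{24614} = \left(-77228\right) \frac{1}{24614} = - \frac{38614}{12307}$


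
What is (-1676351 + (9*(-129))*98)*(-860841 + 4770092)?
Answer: -6998063583379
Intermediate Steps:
(-1676351 + (9*(-129))*98)*(-860841 + 4770092) = (-1676351 - 1161*98)*3909251 = (-1676351 - 113778)*3909251 = -1790129*3909251 = -6998063583379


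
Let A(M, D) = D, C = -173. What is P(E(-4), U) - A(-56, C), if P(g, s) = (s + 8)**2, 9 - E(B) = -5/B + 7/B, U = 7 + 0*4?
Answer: 398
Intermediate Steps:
U = 7 (U = 7 + 0 = 7)
E(B) = 9 - 2/B (E(B) = 9 - (-5/B + 7/B) = 9 - 2/B)
P(g, s) = (8 + s)**2
P(E(-4), U) - A(-56, C) = (8 + 7)**2 - 1*(-173) = 15**2 + 173 = 225 + 173 = 398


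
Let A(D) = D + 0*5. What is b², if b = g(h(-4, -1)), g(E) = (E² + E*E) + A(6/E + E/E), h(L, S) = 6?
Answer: 5476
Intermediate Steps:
A(D) = D (A(D) = D + 0 = D)
g(E) = 1 + 2*E² + 6/E (g(E) = (E² + E*E) + (6/E + E/E) = (E² + E²) + (6/E + 1) = 2*E² + (1 + 6/E) = 1 + 2*E² + 6/E)
b = 74 (b = (6 + 6 + 2*6³)/6 = (6 + 6 + 2*216)/6 = (6 + 6 + 432)/6 = (⅙)*444 = 74)
b² = 74² = 5476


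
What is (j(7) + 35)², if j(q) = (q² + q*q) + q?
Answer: 19600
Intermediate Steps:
j(q) = q + 2*q² (j(q) = (q² + q²) + q = 2*q² + q = q + 2*q²)
(j(7) + 35)² = (7*(1 + 2*7) + 35)² = (7*(1 + 14) + 35)² = (7*15 + 35)² = (105 + 35)² = 140² = 19600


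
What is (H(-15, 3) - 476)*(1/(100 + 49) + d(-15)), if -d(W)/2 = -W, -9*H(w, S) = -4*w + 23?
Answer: 19516123/1341 ≈ 14553.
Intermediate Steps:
H(w, S) = -23/9 + 4*w/9 (H(w, S) = -(-4*w + 23)/9 = -(23 - 4*w)/9 = -23/9 + 4*w/9)
d(W) = 2*W (d(W) = -(-2)*W = 2*W)
(H(-15, 3) - 476)*(1/(100 + 49) + d(-15)) = ((-23/9 + (4/9)*(-15)) - 476)*(1/(100 + 49) + 2*(-15)) = ((-23/9 - 20/3) - 476)*(1/149 - 30) = (-83/9 - 476)*(1/149 - 30) = -4367/9*(-4469/149) = 19516123/1341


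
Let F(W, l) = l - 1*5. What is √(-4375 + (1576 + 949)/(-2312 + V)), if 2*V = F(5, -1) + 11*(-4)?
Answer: 10*I*√239002653/2337 ≈ 66.152*I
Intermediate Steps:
F(W, l) = -5 + l (F(W, l) = l - 5 = -5 + l)
V = -25 (V = ((-5 - 1) + 11*(-4))/2 = (-6 - 44)/2 = (½)*(-50) = -25)
√(-4375 + (1576 + 949)/(-2312 + V)) = √(-4375 + (1576 + 949)/(-2312 - 25)) = √(-4375 + 2525/(-2337)) = √(-4375 + 2525*(-1/2337)) = √(-4375 - 2525/2337) = √(-10226900/2337) = 10*I*√239002653/2337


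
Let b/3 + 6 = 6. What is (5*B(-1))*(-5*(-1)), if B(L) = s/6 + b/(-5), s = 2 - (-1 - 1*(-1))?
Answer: 25/3 ≈ 8.3333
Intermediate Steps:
b = 0 (b = -18 + 3*6 = -18 + 18 = 0)
s = 2 (s = 2 - (-1 + 1) = 2 - 1*0 = 2 + 0 = 2)
B(L) = ⅓ (B(L) = 2/6 + 0/(-5) = 2*(⅙) + 0*(-⅕) = ⅓ + 0 = ⅓)
(5*B(-1))*(-5*(-1)) = (5*(⅓))*(-5*(-1)) = (5/3)*5 = 25/3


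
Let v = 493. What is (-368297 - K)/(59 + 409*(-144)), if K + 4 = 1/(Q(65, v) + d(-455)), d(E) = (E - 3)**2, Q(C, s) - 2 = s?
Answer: 77436917888/12371008783 ≈ 6.2595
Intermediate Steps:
Q(C, s) = 2 + s
d(E) = (-3 + E)**2
K = -841035/210259 (K = -4 + 1/((2 + 493) + (-3 - 455)**2) = -4 + 1/(495 + (-458)**2) = -4 + 1/(495 + 209764) = -4 + 1/210259 = -841035/210259 ≈ -4.0000)
(-368297 - K)/(59 + 409*(-144)) = (-368297 - 1*(-841035/210259))/(59 + 409*(-144)) = (-368297 + 841035/210259)/(59 - 58896) = -77436917888/210259/(-58837) = -77436917888/210259*(-1/58837) = 77436917888/12371008783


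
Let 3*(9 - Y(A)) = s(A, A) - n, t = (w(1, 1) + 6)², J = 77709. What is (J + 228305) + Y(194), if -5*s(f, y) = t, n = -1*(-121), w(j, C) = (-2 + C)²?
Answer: 1530333/5 ≈ 3.0607e+5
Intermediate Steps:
t = 49 (t = ((-2 + 1)² + 6)² = ((-1)² + 6)² = (1 + 6)² = 7² = 49)
n = 121
s(f, y) = -49/5 (s(f, y) = -⅕*49 = -49/5)
Y(A) = 263/5 (Y(A) = 9 - (-49/5 - 1*121)/3 = 9 - (-49/5 - 121)/3 = 9 - ⅓*(-654/5) = 9 + 218/5 = 263/5)
(J + 228305) + Y(194) = (77709 + 228305) + 263/5 = 306014 + 263/5 = 1530333/5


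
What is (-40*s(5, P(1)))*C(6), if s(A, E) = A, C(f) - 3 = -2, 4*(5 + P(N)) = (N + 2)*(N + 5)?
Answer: -200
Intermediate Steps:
P(N) = -5 + (2 + N)*(5 + N)/4 (P(N) = -5 + ((N + 2)*(N + 5))/4 = -5 + ((2 + N)*(5 + N))/4 = -5 + (2 + N)*(5 + N)/4)
C(f) = 1 (C(f) = 3 - 2 = 1)
(-40*s(5, P(1)))*C(6) = -40*5*1 = -200*1 = -200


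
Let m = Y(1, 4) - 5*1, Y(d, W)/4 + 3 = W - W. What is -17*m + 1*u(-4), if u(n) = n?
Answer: 285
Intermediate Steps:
Y(d, W) = -12 (Y(d, W) = -12 + 4*(W - W) = -12 + 4*0 = -12 + 0 = -12)
m = -17 (m = -12 - 5*1 = -12 - 5 = -17)
-17*m + 1*u(-4) = -17*(-17) + 1*(-4) = 289 - 4 = 285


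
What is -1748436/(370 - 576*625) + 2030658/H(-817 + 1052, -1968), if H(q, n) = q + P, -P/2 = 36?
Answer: 365285265804/29309845 ≈ 12463.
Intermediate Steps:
P = -72 (P = -2*36 = -72)
H(q, n) = -72 + q (H(q, n) = q - 72 = -72 + q)
-1748436/(370 - 576*625) + 2030658/H(-817 + 1052, -1968) = -1748436/(370 - 576*625) + 2030658/(-72 + (-817 + 1052)) = -1748436/(370 - 360000) + 2030658/(-72 + 235) = -1748436/(-359630) + 2030658/163 = -1748436*(-1/359630) + 2030658*(1/163) = 874218/179815 + 2030658/163 = 365285265804/29309845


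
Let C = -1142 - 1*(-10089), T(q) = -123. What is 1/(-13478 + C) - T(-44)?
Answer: 557312/4531 ≈ 123.00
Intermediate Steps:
C = 8947 (C = -1142 + 10089 = 8947)
1/(-13478 + C) - T(-44) = 1/(-13478 + 8947) - 1*(-123) = 1/(-4531) + 123 = -1/4531 + 123 = 557312/4531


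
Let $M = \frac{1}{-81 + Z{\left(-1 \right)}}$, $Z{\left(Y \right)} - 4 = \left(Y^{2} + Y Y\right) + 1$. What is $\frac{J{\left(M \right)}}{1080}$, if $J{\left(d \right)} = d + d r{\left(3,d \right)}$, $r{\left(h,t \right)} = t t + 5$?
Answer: $- \frac{32857}{437641920} \approx -7.5077 \cdot 10^{-5}$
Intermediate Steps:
$Z{\left(Y \right)} = 5 + 2 Y^{2}$ ($Z{\left(Y \right)} = 4 + \left(\left(Y^{2} + Y Y\right) + 1\right) = 4 + \left(\left(Y^{2} + Y^{2}\right) + 1\right) = 4 + \left(2 Y^{2} + 1\right) = 4 + \left(1 + 2 Y^{2}\right) = 5 + 2 Y^{2}$)
$M = - \frac{1}{74}$ ($M = \frac{1}{-81 + \left(5 + 2 \left(-1\right)^{2}\right)} = \frac{1}{-81 + \left(5 + 2 \cdot 1\right)} = \frac{1}{-81 + \left(5 + 2\right)} = \frac{1}{-81 + 7} = \frac{1}{-74} = - \frac{1}{74} \approx -0.013514$)
$r{\left(h,t \right)} = 5 + t^{2}$ ($r{\left(h,t \right)} = t^{2} + 5 = 5 + t^{2}$)
$J{\left(d \right)} = d + d \left(5 + d^{2}\right)$
$\frac{J{\left(M \right)}}{1080} = \frac{\left(- \frac{1}{74}\right) \left(6 + \left(- \frac{1}{74}\right)^{2}\right)}{1080} = - \frac{6 + \frac{1}{5476}}{74} \cdot \frac{1}{1080} = \left(- \frac{1}{74}\right) \frac{32857}{5476} \cdot \frac{1}{1080} = \left(- \frac{32857}{405224}\right) \frac{1}{1080} = - \frac{32857}{437641920}$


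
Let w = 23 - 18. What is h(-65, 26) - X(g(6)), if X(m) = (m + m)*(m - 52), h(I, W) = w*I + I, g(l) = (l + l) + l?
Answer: 834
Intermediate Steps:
w = 5
g(l) = 3*l (g(l) = 2*l + l = 3*l)
h(I, W) = 6*I (h(I, W) = 5*I + I = 6*I)
X(m) = 2*m*(-52 + m) (X(m) = (2*m)*(-52 + m) = 2*m*(-52 + m))
h(-65, 26) - X(g(6)) = 6*(-65) - 2*3*6*(-52 + 3*6) = -390 - 2*18*(-52 + 18) = -390 - 2*18*(-34) = -390 - 1*(-1224) = -390 + 1224 = 834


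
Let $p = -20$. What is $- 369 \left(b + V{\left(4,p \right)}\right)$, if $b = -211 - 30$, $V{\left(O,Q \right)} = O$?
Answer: $87453$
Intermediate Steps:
$b = -241$
$- 369 \left(b + V{\left(4,p \right)}\right) = - 369 \left(-241 + 4\right) = \left(-369\right) \left(-237\right) = 87453$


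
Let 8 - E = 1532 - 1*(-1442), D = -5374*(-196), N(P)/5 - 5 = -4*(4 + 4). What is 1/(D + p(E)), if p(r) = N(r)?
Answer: 1/1053169 ≈ 9.4952e-7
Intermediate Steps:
N(P) = -135 (N(P) = 25 + 5*(-4*(4 + 4)) = 25 + 5*(-4*8) = 25 + 5*(-32) = 25 - 160 = -135)
D = 1053304
E = -2966 (E = 8 - (1532 - 1*(-1442)) = 8 - (1532 + 1442) = 8 - 1*2974 = 8 - 2974 = -2966)
p(r) = -135
1/(D + p(E)) = 1/(1053304 - 135) = 1/1053169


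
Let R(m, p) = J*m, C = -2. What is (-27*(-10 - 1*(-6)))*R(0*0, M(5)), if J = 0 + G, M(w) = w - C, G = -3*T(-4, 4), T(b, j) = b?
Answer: 0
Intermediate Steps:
G = 12 (G = -3*(-4) = 12)
M(w) = 2 + w (M(w) = w - 1*(-2) = w + 2 = 2 + w)
J = 12 (J = 0 + 12 = 12)
R(m, p) = 12*m
(-27*(-10 - 1*(-6)))*R(0*0, M(5)) = (-27*(-10 - 1*(-6)))*(12*(0*0)) = (-27*(-10 + 6))*(12*0) = -27*(-4)*0 = 108*0 = 0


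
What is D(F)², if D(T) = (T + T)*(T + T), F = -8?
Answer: 65536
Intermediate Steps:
D(T) = 4*T² (D(T) = (2*T)*(2*T) = 4*T²)
D(F)² = (4*(-8)²)² = (4*64)² = 256² = 65536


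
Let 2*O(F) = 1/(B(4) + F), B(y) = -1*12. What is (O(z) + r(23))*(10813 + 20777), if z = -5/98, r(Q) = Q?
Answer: 856531260/1181 ≈ 7.2526e+5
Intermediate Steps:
B(y) = -12
z = -5/98 (z = -5*1/98 = -5/98 ≈ -0.051020)
O(F) = 1/(2*(-12 + F))
(O(z) + r(23))*(10813 + 20777) = (1/(2*(-12 - 5/98)) + 23)*(10813 + 20777) = (1/(2*(-1181/98)) + 23)*31590 = ((1/2)*(-98/1181) + 23)*31590 = (-49/1181 + 23)*31590 = (27114/1181)*31590 = 856531260/1181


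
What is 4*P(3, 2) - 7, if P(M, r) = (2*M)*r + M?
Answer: 53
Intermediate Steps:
P(M, r) = M + 2*M*r (P(M, r) = 2*M*r + M = M + 2*M*r)
4*P(3, 2) - 7 = 4*(3*(1 + 2*2)) - 7 = 4*(3*(1 + 4)) - 7 = 4*(3*5) - 7 = 4*15 - 7 = 60 - 7 = 53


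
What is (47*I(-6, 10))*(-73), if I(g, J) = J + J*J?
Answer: -377410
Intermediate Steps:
I(g, J) = J + J²
(47*I(-6, 10))*(-73) = (47*(10*(1 + 10)))*(-73) = (47*(10*11))*(-73) = (47*110)*(-73) = 5170*(-73) = -377410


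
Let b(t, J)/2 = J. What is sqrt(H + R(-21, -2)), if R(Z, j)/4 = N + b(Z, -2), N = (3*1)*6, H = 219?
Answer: 5*sqrt(11) ≈ 16.583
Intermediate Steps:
N = 18 (N = 3*6 = 18)
b(t, J) = 2*J
R(Z, j) = 56 (R(Z, j) = 4*(18 + 2*(-2)) = 4*(18 - 4) = 4*14 = 56)
sqrt(H + R(-21, -2)) = sqrt(219 + 56) = sqrt(275) = 5*sqrt(11)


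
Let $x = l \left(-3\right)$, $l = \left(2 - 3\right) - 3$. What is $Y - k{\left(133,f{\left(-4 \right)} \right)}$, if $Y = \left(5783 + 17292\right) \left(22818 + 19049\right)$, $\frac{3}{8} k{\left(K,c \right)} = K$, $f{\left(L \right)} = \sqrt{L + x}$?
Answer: $\frac{2898242011}{3} \approx 9.6608 \cdot 10^{8}$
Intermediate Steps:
$l = -4$ ($l = -1 - 3 = -4$)
$x = 12$ ($x = \left(-4\right) \left(-3\right) = 12$)
$f{\left(L \right)} = \sqrt{12 + L}$ ($f{\left(L \right)} = \sqrt{L + 12} = \sqrt{12 + L}$)
$k{\left(K,c \right)} = \frac{8 K}{3}$
$Y = 966081025$ ($Y = 23075 \cdot 41867 = 966081025$)
$Y - k{\left(133,f{\left(-4 \right)} \right)} = 966081025 - \frac{8}{3} \cdot 133 = 966081025 - \frac{1064}{3} = \frac{2898242011}{3}$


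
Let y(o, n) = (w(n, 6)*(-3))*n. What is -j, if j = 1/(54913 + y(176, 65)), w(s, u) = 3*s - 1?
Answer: -1/17083 ≈ -5.8538e-5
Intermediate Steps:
w(s, u) = -1 + 3*s
y(o, n) = n*(3 - 9*n) (y(o, n) = ((-1 + 3*n)*(-3))*n = (3 - 9*n)*n = n*(3 - 9*n))
j = 1/17083 (j = 1/(54913 + 3*65*(1 - 3*65)) = 1/(54913 + 3*65*(1 - 195)) = 1/(54913 + 3*65*(-194)) = 1/(54913 - 37830) = 1/17083 ≈ 5.8538e-5)
-j = -1*1/17083 = -1/17083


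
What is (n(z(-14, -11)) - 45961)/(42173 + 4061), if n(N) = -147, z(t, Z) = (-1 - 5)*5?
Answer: -23054/23117 ≈ -0.99727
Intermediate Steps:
z(t, Z) = -30 (z(t, Z) = -6*5 = -30)
(n(z(-14, -11)) - 45961)/(42173 + 4061) = (-147 - 45961)/(42173 + 4061) = -46108/46234 = -46108*1/46234 = -23054/23117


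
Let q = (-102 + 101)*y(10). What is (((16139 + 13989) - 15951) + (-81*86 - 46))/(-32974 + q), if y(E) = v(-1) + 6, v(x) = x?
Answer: -7165/32979 ≈ -0.21726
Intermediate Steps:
y(E) = 5 (y(E) = -1 + 6 = 5)
q = -5 (q = (-102 + 101)*5 = -1*5 = -5)
(((16139 + 13989) - 15951) + (-81*86 - 46))/(-32974 + q) = (((16139 + 13989) - 15951) + (-81*86 - 46))/(-32974 - 5) = ((30128 - 15951) + (-6966 - 46))/(-32979) = (14177 - 7012)*(-1/32979) = 7165*(-1/32979) = -7165/32979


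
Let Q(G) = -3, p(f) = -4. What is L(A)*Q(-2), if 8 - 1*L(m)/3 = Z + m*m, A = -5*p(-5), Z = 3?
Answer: 3555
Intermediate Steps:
A = 20 (A = -5*(-4) = 20)
L(m) = 15 - 3*m² (L(m) = 24 - 3*(3 + m*m) = 24 - 3*(3 + m²) = 24 + (-9 - 3*m²) = 15 - 3*m²)
L(A)*Q(-2) = (15 - 3*20²)*(-3) = (15 - 3*400)*(-3) = (15 - 1200)*(-3) = -1185*(-3) = 3555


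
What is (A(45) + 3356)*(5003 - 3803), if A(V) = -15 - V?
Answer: 3955200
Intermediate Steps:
(A(45) + 3356)*(5003 - 3803) = ((-15 - 1*45) + 3356)*(5003 - 3803) = ((-15 - 45) + 3356)*1200 = (-60 + 3356)*1200 = 3296*1200 = 3955200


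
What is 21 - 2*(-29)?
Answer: 79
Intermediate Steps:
21 - 2*(-29) = 21 + 58 = 79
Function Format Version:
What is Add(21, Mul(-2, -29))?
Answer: 79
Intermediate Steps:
Add(21, Mul(-2, -29)) = Add(21, 58) = 79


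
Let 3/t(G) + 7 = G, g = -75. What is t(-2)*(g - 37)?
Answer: 112/3 ≈ 37.333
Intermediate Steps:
t(G) = 3/(-7 + G)
t(-2)*(g - 37) = (3/(-7 - 2))*(-75 - 37) = (3/(-9))*(-112) = (3*(-1/9))*(-112) = -1/3*(-112) = 112/3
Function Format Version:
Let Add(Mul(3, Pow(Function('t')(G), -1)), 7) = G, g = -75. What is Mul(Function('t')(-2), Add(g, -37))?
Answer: Rational(112, 3) ≈ 37.333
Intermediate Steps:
Function('t')(G) = Mul(3, Pow(Add(-7, G), -1))
Mul(Function('t')(-2), Add(g, -37)) = Mul(Mul(3, Pow(Add(-7, -2), -1)), Add(-75, -37)) = Mul(Mul(3, Pow(-9, -1)), -112) = Mul(Mul(3, Rational(-1, 9)), -112) = Mul(Rational(-1, 3), -112) = Rational(112, 3)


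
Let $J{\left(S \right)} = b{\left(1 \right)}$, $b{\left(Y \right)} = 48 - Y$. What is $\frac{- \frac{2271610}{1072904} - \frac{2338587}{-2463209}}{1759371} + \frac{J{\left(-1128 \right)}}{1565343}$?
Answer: $\frac{17606027802746777}{599628047382395383716} \approx 2.9362 \cdot 10^{-5}$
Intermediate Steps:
$J{\left(S \right)} = 47$ ($J{\left(S \right)} = 48 - 1 = 47$)
$\frac{- \frac{2271610}{1072904} - \frac{2338587}{-2463209}}{1759371} + \frac{J{\left(-1128 \right)}}{1565343} = \frac{- \frac{2271610}{1072904} - \frac{2338587}{-2463209}}{1759371} + \frac{47}{1565343} = \left(\left(-2271610\right) \frac{1}{1072904} - - \frac{2338587}{2463209}\right) \frac{1}{1759371} + 47 \cdot \frac{1}{1565343} = \left(- \frac{1135805}{536452} + \frac{2338587}{2463209}\right) \frac{1}{1759371} + \frac{47}{1565343} = \left(- \frac{220455060703}{188770484924}\right) \frac{1}{1759371} + \frac{47}{1565343} = - \frac{220455060703}{332117316831222804} + \frac{47}{1565343} = \frac{17606027802746777}{599628047382395383716}$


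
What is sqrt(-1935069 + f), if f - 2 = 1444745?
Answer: I*sqrt(490322) ≈ 700.23*I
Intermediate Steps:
f = 1444747 (f = 2 + 1444745 = 1444747)
sqrt(-1935069 + f) = sqrt(-1935069 + 1444747) = sqrt(-490322) = I*sqrt(490322)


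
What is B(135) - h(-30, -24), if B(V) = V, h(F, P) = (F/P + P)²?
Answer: -6121/16 ≈ -382.56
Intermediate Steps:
h(F, P) = (P + F/P)²
B(135) - h(-30, -24) = 135 - (-30 + (-24)²)²/(-24)² = 135 - (-30 + 576)²/576 = 135 - 546²/576 = 135 - 298116/576 = 135 - 1*8281/16 = 135 - 8281/16 = -6121/16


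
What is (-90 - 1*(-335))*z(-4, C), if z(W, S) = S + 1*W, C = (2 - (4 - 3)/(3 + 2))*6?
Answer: 1666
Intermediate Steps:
C = 54/5 (C = (2 - 1/5)*6 = (9/5)*6 = 54/5 ≈ 10.800)
z(W, S) = S + W
(-90 - 1*(-335))*z(-4, C) = (-90 - 1*(-335))*(54/5 - 4) = (-90 + 335)*(34/5) = 245*(34/5) = 1666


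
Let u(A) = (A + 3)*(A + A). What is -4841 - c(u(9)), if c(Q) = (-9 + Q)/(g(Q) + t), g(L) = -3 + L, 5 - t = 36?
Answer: -881269/182 ≈ -4842.1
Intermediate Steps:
t = -31 (t = 5 - 1*36 = 5 - 36 = -31)
u(A) = 2*A*(3 + A) (u(A) = (3 + A)*(2*A) = 2*A*(3 + A))
c(Q) = (-9 + Q)/(-34 + Q) (c(Q) = (-9 + Q)/((-3 + Q) - 31) = (-9 + Q)/(-34 + Q))
-4841 - c(u(9)) = -4841 - (-9 + 2*9*(3 + 9))/(-34 + 2*9*(3 + 9)) = -4841 - (-9 + 2*9*12)/(-34 + 2*9*12) = -4841 - (-9 + 216)/(-34 + 216) = -4841 - 207/182 = -881269/182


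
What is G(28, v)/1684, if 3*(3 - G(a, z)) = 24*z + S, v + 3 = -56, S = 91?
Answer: 667/2526 ≈ 0.26405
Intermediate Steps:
v = -59 (v = -3 - 56 = -59)
G(a, z) = -82/3 - 8*z (G(a, z) = 3 - (24*z + 91)/3 = 3 - (91 + 24*z)/3 = 3 + (-91/3 - 8*z) = -82/3 - 8*z)
G(28, v)/1684 = (-82/3 - 8*(-59))/1684 = (-82/3 + 472)*(1/1684) = (1334/3)*(1/1684) = 667/2526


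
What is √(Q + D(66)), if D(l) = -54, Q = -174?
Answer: 2*I*√57 ≈ 15.1*I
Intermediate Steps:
√(Q + D(66)) = √(-174 - 54) = √(-228) = 2*I*√57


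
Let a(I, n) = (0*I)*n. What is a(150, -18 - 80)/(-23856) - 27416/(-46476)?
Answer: 6854/11619 ≈ 0.58990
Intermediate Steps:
a(I, n) = 0 (a(I, n) = 0*n = 0)
a(150, -18 - 80)/(-23856) - 27416/(-46476) = 0/(-23856) - 27416/(-46476) = 0*(-1/23856) - 27416*(-1/46476) = 0 + 6854/11619 = 6854/11619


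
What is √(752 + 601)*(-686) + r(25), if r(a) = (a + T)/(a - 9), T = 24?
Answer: 49/16 - 686*√1353 ≈ -25230.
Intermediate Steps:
r(a) = (24 + a)/(-9 + a) (r(a) = (a + 24)/(a - 9) = (24 + a)/(-9 + a))
√(752 + 601)*(-686) + r(25) = √(752 + 601)*(-686) + (24 + 25)/(-9 + 25) = √1353*(-686) + 49/16 = -686*√1353 + (1/16)*49 = -686*√1353 + 49/16 = 49/16 - 686*√1353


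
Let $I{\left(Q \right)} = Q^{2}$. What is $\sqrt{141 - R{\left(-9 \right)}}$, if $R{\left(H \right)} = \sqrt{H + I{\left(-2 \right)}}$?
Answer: $\sqrt{141 - i \sqrt{5}} \approx 11.875 - 0.09415 i$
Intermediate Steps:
$R{\left(H \right)} = \sqrt{4 + H}$ ($R{\left(H \right)} = \sqrt{H + \left(-2\right)^{2}} = \sqrt{H + 4} = \sqrt{4 + H}$)
$\sqrt{141 - R{\left(-9 \right)}} = \sqrt{141 - \sqrt{4 - 9}} = \sqrt{141 - \sqrt{-5}} = \sqrt{141 - i \sqrt{5}}$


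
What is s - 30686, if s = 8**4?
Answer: -26590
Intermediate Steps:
s = 4096
s - 30686 = 4096 - 30686 = -26590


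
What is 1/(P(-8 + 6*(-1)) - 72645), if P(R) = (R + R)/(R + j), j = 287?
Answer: -39/2833159 ≈ -1.3766e-5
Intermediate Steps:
P(R) = 2*R/(287 + R) (P(R) = (R + R)/(R + 287) = (2*R)/(287 + R) = 2*R/(287 + R))
1/(P(-8 + 6*(-1)) - 72645) = 1/(2*(-8 + 6*(-1))/(287 + (-8 + 6*(-1))) - 72645) = 1/(2*(-8 - 6)/(287 + (-8 - 6)) - 72645) = 1/(2*(-14)/(287 - 14) - 72645) = 1/(2*(-14)/273 - 72645) = 1/(2*(-14)*(1/273) - 72645) = 1/(-4/39 - 72645) = 1/(-2833159/39) = -39/2833159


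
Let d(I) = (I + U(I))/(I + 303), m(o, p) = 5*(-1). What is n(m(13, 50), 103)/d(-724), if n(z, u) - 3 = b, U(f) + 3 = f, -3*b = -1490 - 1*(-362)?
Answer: 159559/1451 ≈ 109.96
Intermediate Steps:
b = 376 (b = -(-1490 - 1*(-362))/3 = -(-1490 + 362)/3 = -⅓*(-1128) = 376)
U(f) = -3 + f
m(o, p) = -5
n(z, u) = 379 (n(z, u) = 3 + 376 = 379)
d(I) = (-3 + 2*I)/(303 + I) (d(I) = (I + (-3 + I))/(I + 303) = (-3 + 2*I)/(303 + I))
n(m(13, 50), 103)/d(-724) = 379/(((-3 + 2*(-724))/(303 - 724))) = 379/(((-3 - 1448)/(-421))) = 379/((-1/421*(-1451))) = 379/(1451/421) = 379*(421/1451) = 159559/1451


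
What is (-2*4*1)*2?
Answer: -16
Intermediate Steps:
(-2*4*1)*2 = -8*1*2 = -8*2 = -16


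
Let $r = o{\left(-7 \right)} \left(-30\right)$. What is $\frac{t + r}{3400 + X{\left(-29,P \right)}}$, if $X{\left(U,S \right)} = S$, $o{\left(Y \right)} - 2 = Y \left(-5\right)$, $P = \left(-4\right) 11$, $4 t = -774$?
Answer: $- \frac{2607}{6712} \approx -0.38841$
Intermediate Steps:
$t = - \frac{387}{2}$ ($t = \frac{1}{4} \left(-774\right) = - \frac{387}{2} \approx -193.5$)
$P = -44$
$o{\left(Y \right)} = 2 - 5 Y$ ($o{\left(Y \right)} = 2 + Y \left(-5\right) = 2 - 5 Y$)
$r = -1110$ ($r = \left(2 - -35\right) \left(-30\right) = \left(2 + 35\right) \left(-30\right) = 37 \left(-30\right) = -1110$)
$\frac{t + r}{3400 + X{\left(-29,P \right)}} = \frac{- \frac{387}{2} - 1110}{3400 - 44} = - \frac{2607}{2 \cdot 3356} = \left(- \frac{2607}{2}\right) \frac{1}{3356} = - \frac{2607}{6712}$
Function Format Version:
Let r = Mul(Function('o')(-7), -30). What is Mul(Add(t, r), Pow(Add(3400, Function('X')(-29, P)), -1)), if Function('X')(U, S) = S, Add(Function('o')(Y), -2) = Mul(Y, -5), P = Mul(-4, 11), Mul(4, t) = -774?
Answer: Rational(-2607, 6712) ≈ -0.38841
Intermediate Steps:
t = Rational(-387, 2) (t = Mul(Rational(1, 4), -774) = Rational(-387, 2) ≈ -193.50)
P = -44
Function('o')(Y) = Add(2, Mul(-5, Y)) (Function('o')(Y) = Add(2, Mul(Y, -5)) = Add(2, Mul(-5, Y)))
r = -1110 (r = Mul(Add(2, Mul(-5, -7)), -30) = Mul(Add(2, 35), -30) = Mul(37, -30) = -1110)
Mul(Add(t, r), Pow(Add(3400, Function('X')(-29, P)), -1)) = Mul(Add(Rational(-387, 2), -1110), Pow(Add(3400, -44), -1)) = Mul(Rational(-2607, 2), Pow(3356, -1)) = Mul(Rational(-2607, 2), Rational(1, 3356)) = Rational(-2607, 6712)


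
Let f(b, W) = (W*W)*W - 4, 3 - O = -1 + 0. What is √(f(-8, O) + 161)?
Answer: √221 ≈ 14.866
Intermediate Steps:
O = 4 (O = 3 - (-1 + 0) = 3 - 1*(-1) = 3 + 1 = 4)
f(b, W) = -4 + W³ (f(b, W) = W²*W - 4 = W³ - 4 = -4 + W³)
√(f(-8, O) + 161) = √((-4 + 4³) + 161) = √((-4 + 64) + 161) = √(60 + 161) = √221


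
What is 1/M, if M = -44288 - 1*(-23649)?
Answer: -1/20639 ≈ -4.8452e-5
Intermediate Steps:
M = -20639 (M = -44288 + 23649 = -20639)
1/M = 1/(-20639) = -1/20639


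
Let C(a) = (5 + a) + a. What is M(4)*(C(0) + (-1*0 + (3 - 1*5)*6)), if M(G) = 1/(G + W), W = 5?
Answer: -7/9 ≈ -0.77778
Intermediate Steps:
C(a) = 5 + 2*a
M(G) = 1/(5 + G) (M(G) = 1/(G + 5) = 1/(5 + G))
M(4)*(C(0) + (-1*0 + (3 - 1*5)*6)) = ((5 + 2*0) + (-1*0 + (3 - 1*5)*6))/(5 + 4) = ((5 + 0) + (0 + (3 - 5)*6))/9 = (5 + (0 - 2*6))/9 = (5 + (0 - 12))/9 = (5 - 12)/9 = (⅑)*(-7) = -7/9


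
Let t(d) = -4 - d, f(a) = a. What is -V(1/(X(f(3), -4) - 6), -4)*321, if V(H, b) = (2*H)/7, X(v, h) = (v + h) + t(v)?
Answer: 321/49 ≈ 6.5510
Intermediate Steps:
X(v, h) = -4 + h (X(v, h) = (v + h) + (-4 - v) = (h + v) + (-4 - v) = -4 + h)
V(H, b) = 2*H/7 (V(H, b) = (2*H)*(1/7) = 2*H/7)
-V(1/(X(f(3), -4) - 6), -4)*321 = -2/(7*((-4 - 4) - 6))*321 = -2/(7*(-8 - 6))*321 = -2/(7*(-14))*321 = -2*(-1)/(7*14)*321 = -1*(-1/49)*321 = (1/49)*321 = 321/49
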